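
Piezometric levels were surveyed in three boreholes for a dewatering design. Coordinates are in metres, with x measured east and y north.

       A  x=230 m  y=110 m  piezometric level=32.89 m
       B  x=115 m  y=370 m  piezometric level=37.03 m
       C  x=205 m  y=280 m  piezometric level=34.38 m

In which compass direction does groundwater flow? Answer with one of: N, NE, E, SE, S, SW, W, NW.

E

Differences from A: to B (Δx, Δy, Δh) = (-115, 260, +4.14); to C = (-25, 170, +1.49).
Solve a·Δx + b·Δy = Δh: det = (-115)·170 − (-25)·260 = -13050.
∂h/∂x = [(+4.14)·170 − (+1.49)·260] / -13050 = -0.02425
∂h/∂y = [(-115)·(+1.49) − (-25)·(+4.14)] / -13050 = +0.005199
Flow = −∇h = (+0.02425 east, -0.005199 north), which points east.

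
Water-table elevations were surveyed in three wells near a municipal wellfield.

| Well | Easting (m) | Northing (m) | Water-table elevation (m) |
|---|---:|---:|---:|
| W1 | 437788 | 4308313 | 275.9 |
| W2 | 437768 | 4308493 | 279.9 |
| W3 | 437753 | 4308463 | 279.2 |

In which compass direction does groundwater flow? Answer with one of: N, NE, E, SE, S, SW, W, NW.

S

Three-point gradient (reference W1): Δ to W2 = (-20, 180, +4.0), Δ to W3 = (-35, 150, +3.3).
∂h/∂x = +0.001818, ∂h/∂y = +0.02242 (det = 3300).
Flow = −∇h = (-0.001818 east, -0.02242 north), which points south.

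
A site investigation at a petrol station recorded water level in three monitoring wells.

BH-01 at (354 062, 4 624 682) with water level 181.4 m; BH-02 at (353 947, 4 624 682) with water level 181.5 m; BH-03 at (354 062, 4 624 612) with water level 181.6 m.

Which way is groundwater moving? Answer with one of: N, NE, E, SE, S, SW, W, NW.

N

∂h/∂x = (181.5 − 181.4) / (353947 − 354062) = -0.0008696
∂h/∂y = (181.6 − 181.4) / (4624612 − 4624682) = -0.002857
Flow = −∇h = (+0.0008696 east, +0.002857 north), which points north.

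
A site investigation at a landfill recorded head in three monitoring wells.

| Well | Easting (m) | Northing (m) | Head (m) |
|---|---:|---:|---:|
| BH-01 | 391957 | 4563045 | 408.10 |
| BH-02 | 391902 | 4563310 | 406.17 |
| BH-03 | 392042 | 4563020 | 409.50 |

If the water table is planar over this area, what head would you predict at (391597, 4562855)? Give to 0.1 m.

403.4 m

Taking BH-01 as reference: BH-02−BH-01 = (-55, 265, -1.93); BH-03−BH-01 = (85, -25, +1.40).
Solve a·Δx + b·Δy = Δh: det = (-55)·(-25) − 85·265 = -21150.
∂h/∂x = [(-1.93)·(-25) − (+1.40)·265] / -21150 = +0.01526
∂h/∂y = [(-55)·(+1.40) − 85·(-1.93)] / -21150 = -0.004116
h(391597, 4562855) = 408.10 + (+0.01526)·(-360) + (-0.004116)·(-190) = 408.10 -5.494 +0.782 = 403.388 m.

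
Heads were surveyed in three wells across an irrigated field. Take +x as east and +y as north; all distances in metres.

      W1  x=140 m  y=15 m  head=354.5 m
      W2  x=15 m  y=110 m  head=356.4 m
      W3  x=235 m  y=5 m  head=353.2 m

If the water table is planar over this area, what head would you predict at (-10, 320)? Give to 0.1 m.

Differences from W1: to W2 (Δx, Δy, Δh) = (-125, 95, +1.9); to W3 = (95, -10, -1.3).
Determinant of the coordinate differences = (-125)·(-10) − 95·95 = -7775.
∂h/∂x = [(+1.9)·(-10) − (-1.3)·95] / -7775 = -0.01344
∂h/∂y = [(-125)·(-1.3) − 95·(+1.9)] / -7775 = +0.002315
h(-10, 320) = 354.5 + (-0.01344)·(-150) + (+0.002315)·(305) = 354.5 +2.016 +0.706 = 357.222 m.

357.2 m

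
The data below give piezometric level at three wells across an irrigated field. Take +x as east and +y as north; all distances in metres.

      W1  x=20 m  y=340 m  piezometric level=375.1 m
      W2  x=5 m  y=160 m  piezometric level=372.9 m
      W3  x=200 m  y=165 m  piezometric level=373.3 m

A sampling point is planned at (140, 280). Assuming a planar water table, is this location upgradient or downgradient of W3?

upgradient

With h = a·x + b·y + c and W1 as origin, the differences give:
  (-15)·a + (-180)·b = -2.2
  180·a + (-175)·b = -1.8
Eliminate b (×(-175) and ×(-180), subtract): 35025·a = 61.00 → a = ∂h/∂x = +0.001742
Back-substitute: b = ∂h/∂y = +0.01208.
Head at (140, 280) = 375.1 + (+0.001742)·(120) + (+0.01208)·(-60) = 374.58 m.
That is higher than the 373.3 m at W3, so the point is upgradient.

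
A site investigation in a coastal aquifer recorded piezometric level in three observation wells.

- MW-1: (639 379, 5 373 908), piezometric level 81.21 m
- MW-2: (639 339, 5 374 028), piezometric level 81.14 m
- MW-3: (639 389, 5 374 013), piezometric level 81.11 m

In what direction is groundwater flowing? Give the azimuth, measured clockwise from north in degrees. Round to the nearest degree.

Taking MW-1 as reference: MW-2−MW-1 = (-40, 120, -0.07); MW-3−MW-1 = (10, 105, -0.10).
Solve a·Δx + b·Δy = Δh: det = (-40)·105 − 10·120 = -5400.
∂h/∂x = [(-0.07)·105 − (-0.10)·120] / -5400 = -0.0008611
∂h/∂y = [(-40)·(-0.10) − 10·(-0.07)] / -5400 = -0.0008704
Flow direction (−∇h) has components (+0.0008611 E, +0.0008704 N).
Azimuth = atan2(E, N) = atan2(+0.0008611, +0.0008704) = 44.7° ≈ 045°.

045°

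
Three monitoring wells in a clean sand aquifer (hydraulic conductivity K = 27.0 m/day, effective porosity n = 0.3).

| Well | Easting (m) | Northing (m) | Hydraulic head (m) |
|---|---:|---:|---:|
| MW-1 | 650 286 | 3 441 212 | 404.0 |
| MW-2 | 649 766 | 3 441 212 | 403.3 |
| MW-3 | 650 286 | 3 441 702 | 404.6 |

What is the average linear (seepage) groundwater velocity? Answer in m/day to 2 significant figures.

0.16 m/day

∂h/∂x = (403.3 − 404.0) / (649766 − 650286) = +0.001346
∂h/∂y = (404.6 − 404.0) / (3441702 − 3441212) = +0.001224
|∇h| = √(0.001346² + 0.001224²) = 0.001819
Seepage velocity v = K·i/n = 27.0 × 0.001819 / 0.3 = 0.1637 m/day.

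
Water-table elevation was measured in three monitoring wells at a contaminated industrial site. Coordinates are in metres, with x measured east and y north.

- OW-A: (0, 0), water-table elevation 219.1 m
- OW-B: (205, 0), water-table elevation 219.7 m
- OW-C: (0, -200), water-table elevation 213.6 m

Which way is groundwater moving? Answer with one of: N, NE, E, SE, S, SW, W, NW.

∂h/∂x = (219.7 − 219.1) / (205 − 0) = +0.002927
∂h/∂y = (213.6 − 219.1) / (-200 − 0) = +0.02750
Flow = −∇h = (-0.002927 east, -0.02750 north), which points south.

S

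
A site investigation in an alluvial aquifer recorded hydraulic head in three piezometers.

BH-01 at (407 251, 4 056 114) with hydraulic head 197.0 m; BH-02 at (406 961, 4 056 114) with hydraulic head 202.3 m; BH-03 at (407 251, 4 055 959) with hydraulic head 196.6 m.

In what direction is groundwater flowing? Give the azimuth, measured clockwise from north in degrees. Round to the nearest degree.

∂h/∂x = (202.3 − 197.0) / (406961 − 407251) = -0.01828
∂h/∂y = (196.6 − 197.0) / (4055959 − 4056114) = +0.002581
Flow direction (−∇h) has components (+0.01828 E, -0.002581 N).
Azimuth = atan2(E, N) = atan2(+0.01828, -0.002581) = 98.0° ≈ 098°.

098°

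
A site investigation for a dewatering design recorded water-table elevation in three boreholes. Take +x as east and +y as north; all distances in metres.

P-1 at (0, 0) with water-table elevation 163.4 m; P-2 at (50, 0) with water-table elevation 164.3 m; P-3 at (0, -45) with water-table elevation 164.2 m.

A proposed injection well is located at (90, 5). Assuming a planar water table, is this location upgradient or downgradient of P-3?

∂h/∂x = (164.3 − 163.4) / (50 − 0) = +0.01800
∂h/∂y = (164.2 − 163.4) / (-45 − 0) = -0.01778
Head at (90, 5) = 163.4 + (+0.01800)·(90) + (-0.01778)·(5) = 164.93 m.
That is higher than the 164.2 m at P-3, so the point is upgradient.

upgradient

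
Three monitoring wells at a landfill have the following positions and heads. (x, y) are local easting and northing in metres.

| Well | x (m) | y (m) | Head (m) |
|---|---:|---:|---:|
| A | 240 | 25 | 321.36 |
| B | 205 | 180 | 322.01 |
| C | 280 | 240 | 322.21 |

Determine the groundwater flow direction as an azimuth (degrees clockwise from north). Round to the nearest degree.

172°

Taking A as reference: B−A = (-35, 155, +0.65); C−A = (40, 215, +0.85).
Solve a·Δx + b·Δy = Δh: det = (-35)·215 − 40·155 = -13725.
∂h/∂x = [(+0.65)·215 − (+0.85)·155] / -13725 = -0.0005829
∂h/∂y = [(-35)·(+0.85) − 40·(+0.65)] / -13725 = +0.004062
Flow direction (−∇h) has components (+0.0005829 E, -0.004062 N).
Azimuth = atan2(E, N) = atan2(+0.0005829, -0.004062) = 171.8° ≈ 172°.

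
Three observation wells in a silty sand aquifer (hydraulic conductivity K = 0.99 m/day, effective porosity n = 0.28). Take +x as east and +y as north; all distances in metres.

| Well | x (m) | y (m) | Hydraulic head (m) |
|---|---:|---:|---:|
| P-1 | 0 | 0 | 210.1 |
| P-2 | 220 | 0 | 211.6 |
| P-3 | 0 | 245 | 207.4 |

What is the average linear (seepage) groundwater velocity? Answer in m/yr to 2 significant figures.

∂h/∂x = (211.6 − 210.1) / (220 − 0) = +0.006818
∂h/∂y = (207.4 − 210.1) / (245 − 0) = -0.01102
|∇h| = √(0.006818² + -0.01102²) = 0.01296
Seepage velocity v = K·i/n = 0.99 × 0.01296 / 0.28 = 0.04582 m/day = 16.74 m/yr.

17 m/yr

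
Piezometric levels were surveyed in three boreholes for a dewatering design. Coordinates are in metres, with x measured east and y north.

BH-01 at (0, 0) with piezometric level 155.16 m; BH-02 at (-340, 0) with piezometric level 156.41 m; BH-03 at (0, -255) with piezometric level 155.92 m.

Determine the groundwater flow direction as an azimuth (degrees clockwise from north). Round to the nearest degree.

051°

∂h/∂x = (156.41 − 155.16) / (-340 − 0) = -0.003676
∂h/∂y = (155.92 − 155.16) / (-255 − 0) = -0.002980
Flow direction (−∇h) has components (+0.003676 E, +0.002980 N).
Azimuth = atan2(E, N) = atan2(+0.003676, +0.002980) = 51.0° ≈ 051°.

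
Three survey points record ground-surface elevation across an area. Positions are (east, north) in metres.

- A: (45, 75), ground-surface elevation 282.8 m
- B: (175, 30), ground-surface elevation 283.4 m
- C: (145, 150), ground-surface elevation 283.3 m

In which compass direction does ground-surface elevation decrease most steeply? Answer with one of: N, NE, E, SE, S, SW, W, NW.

Three-point gradient (reference A): Δ to B = (130, -45, +0.6), Δ to C = (100, 75, +0.5).
∂z/∂x = +0.004737, ∂z/∂y = +0.0003509 (det = 14250).
Steepest decrease is along −∇f = (-0.004737 E, -0.0003509 N) → west.

W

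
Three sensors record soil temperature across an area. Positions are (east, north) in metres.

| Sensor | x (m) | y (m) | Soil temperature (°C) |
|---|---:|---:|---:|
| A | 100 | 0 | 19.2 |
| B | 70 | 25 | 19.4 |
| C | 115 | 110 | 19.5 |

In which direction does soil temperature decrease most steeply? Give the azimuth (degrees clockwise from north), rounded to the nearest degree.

130°

Differences from A: to B (Δx, Δy, Δh) = (-30, 25, +0.2); to C = (15, 110, +0.3).
Determinant of the coordinate differences = (-30)·110 − 15·25 = -3675.
∂T/∂x = [(+0.2)·110 − (+0.3)·25] / -3675 = -0.003946
∂T/∂y = [(-30)·(+0.3) − 15·(+0.2)] / -3675 = +0.003265
Steepest decrease is along −∇f: components (+0.003946 E, -0.003265 N).
Azimuth = atan2(+0.003946, -0.003265) = 129.6° ≈ 130°.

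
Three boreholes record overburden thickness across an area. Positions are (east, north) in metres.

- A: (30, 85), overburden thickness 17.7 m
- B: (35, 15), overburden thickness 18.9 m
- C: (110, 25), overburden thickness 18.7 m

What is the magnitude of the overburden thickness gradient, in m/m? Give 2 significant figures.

0.017 m/m

Taking A as reference: B−A = (5, -70, +1.2); C−A = (80, -60, +1.0).
Determinant of the coordinate differences = 5·(-60) − 80·(-70) = 5300.
∂d/∂x = [(+1.2)·(-60) − (+1.0)·(-70)] / 5300 = -0.0003774
∂d/∂y = [5·(+1.0) − 80·(+1.2)] / 5300 = -0.01717
|∇f| = √(-0.0003774² + -0.01717²) = 0.01717 m/m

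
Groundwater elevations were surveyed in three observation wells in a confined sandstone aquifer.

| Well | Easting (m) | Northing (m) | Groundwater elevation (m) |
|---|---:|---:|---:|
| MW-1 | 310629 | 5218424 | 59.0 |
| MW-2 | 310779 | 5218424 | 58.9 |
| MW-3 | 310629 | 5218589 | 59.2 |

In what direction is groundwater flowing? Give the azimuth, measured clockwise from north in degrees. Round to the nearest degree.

∂h/∂x = (58.9 − 59.0) / (310779 − 310629) = -0.0006667
∂h/∂y = (59.2 − 59.0) / (5218589 − 5218424) = +0.001212
Flow direction (−∇h) has components (+0.0006667 E, -0.001212 N).
Azimuth = atan2(E, N) = atan2(+0.0006667, -0.001212) = 151.2° ≈ 151°.

151°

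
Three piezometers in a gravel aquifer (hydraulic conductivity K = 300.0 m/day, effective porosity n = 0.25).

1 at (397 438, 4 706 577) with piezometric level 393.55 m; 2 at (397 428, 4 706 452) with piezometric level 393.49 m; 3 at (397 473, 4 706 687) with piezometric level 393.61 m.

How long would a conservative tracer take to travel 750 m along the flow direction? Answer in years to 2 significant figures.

3.2 years

Taking 1 as reference: 2−1 = (-10, -125, -0.06); 3−1 = (35, 110, +0.06).
Solve a·Δx + b·Δy = Δh: det = (-10)·110 − 35·(-125) = 3275.
∂h/∂x = [(-0.06)·110 − (+0.06)·(-125)] / 3275 = +0.0002748
∂h/∂y = [(-10)·(+0.06) − 35·(-0.06)] / 3275 = +0.0004580
|∇h| = √(0.0002748² + 0.0004580²) = 0.0005341
Seepage velocity v = K·i/n = 300.0 × 0.0005341 / 0.25 = 0.6409 m/day.
t = 750 / 0.6409 = 1170 days = 3.2 years.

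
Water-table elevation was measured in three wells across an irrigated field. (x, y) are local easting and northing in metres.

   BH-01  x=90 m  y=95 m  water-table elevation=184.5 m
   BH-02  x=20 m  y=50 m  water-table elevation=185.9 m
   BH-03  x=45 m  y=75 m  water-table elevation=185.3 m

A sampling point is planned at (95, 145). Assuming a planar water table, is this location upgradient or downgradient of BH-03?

Taking BH-01 as reference: BH-02−BH-01 = (-70, -45, +1.4); BH-03−BH-01 = (-45, -20, +0.8).
Solve a·Δx + b·Δy = Δh: det = (-70)·(-20) − (-45)·(-45) = -625.
∂h/∂x = [(+1.4)·(-20) − (+0.8)·(-45)] / -625 = -0.01280
∂h/∂y = [(-70)·(+0.8) − (-45)·(+1.4)] / -625 = -0.01120
Head at (95, 145) = 184.5 + (-0.01280)·(5) + (-0.01120)·(50) = 183.88 m.
That is lower than the 185.3 m at BH-03, so the point is downgradient.

downgradient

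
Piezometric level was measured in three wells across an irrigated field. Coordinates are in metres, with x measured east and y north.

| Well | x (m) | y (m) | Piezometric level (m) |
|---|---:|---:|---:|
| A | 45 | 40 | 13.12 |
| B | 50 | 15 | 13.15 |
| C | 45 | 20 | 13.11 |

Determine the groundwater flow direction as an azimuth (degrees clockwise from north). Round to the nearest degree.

With h = a·x + b·y + c and A as origin, the differences give:
  5·a + (-25)·b = +0.03
  0·a + (-20)·b = -0.01
Eliminate b (×(-20) and ×(-25), subtract): -100·a = -0.850 → a = ∂h/∂x = +0.008500
Back-substitute: b = ∂h/∂y = +0.0005000.
Flow direction (−∇h) has components (-0.008500 E, -0.0005000 N).
Azimuth = atan2(E, N) = atan2(-0.008500, -0.0005000) = 266.6° ≈ 267°.

267°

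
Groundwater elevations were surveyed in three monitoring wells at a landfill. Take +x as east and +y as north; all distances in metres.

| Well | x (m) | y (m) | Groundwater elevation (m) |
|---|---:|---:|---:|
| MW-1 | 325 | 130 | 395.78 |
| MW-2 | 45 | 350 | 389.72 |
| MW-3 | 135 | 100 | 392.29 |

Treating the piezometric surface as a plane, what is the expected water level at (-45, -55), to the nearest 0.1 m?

389.4 m

Three-point gradient (reference MW-1): Δ to MW-2 = (-280, 220, -6.06), Δ to MW-3 = (-190, -30, -3.49).
∂h/∂x = +0.01892, ∂h/∂y = -0.003470 (det = 50200).
h(-45, -55) = 395.78 + (+0.01892)·(-370) + (-0.003470)·(-185) = 395.78 -6.999 +0.642 = 389.423 m.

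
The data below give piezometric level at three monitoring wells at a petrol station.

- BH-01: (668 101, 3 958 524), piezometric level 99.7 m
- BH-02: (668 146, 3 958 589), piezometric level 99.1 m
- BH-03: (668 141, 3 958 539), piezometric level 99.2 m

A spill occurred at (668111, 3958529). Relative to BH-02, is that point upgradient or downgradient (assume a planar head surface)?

upgradient

Taking BH-01 as reference: BH-02−BH-01 = (45, 65, -0.6); BH-03−BH-01 = (40, 15, -0.5).
Determinant of the coordinate differences = 45·15 − 40·65 = -1925.
∂h/∂x = [(-0.6)·15 − (-0.5)·65] / -1925 = -0.01221
∂h/∂y = [45·(-0.5) − 40·(-0.6)] / -1925 = -0.0007792
Head at (668111, 3958529) = 99.7 + (-0.01221)·(10) + (-0.0007792)·(5) = 99.57 m.
That is higher than the 99.1 m at BH-02, so the point is upgradient.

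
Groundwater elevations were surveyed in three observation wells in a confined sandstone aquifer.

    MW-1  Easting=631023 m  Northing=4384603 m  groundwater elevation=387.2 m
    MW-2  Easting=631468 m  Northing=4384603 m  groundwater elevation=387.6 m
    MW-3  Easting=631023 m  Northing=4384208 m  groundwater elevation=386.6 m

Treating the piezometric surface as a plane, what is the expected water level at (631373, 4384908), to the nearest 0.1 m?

388.0 m

∂h/∂x = (387.6 − 387.2) / (631468 − 631023) = +0.0008989
∂h/∂y = (386.6 − 387.2) / (4384208 − 4384603) = +0.001519
h(631373, 4384908) = 387.2 + (+0.0008989)·(350) + (+0.001519)·(305) = 387.2 +0.315 +0.463 = 387.978 m.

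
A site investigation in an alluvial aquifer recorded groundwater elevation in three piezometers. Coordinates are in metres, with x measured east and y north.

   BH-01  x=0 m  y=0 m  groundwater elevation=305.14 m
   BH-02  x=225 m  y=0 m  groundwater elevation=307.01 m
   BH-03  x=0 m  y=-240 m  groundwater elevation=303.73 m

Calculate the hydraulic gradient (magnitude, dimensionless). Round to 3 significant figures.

0.0102

∂h/∂x = (307.01 − 305.14) / (225 − 0) = +0.008311
∂h/∂y = (303.73 − 305.14) / (-240 − 0) = +0.005875
|∇h| = √(0.008311² + 0.005875²) = 0.01018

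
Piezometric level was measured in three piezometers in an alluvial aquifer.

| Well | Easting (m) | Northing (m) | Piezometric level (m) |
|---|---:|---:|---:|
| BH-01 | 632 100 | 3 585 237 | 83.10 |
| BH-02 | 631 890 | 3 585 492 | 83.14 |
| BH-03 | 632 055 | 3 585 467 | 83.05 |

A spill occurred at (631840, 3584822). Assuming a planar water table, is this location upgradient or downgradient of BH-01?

With h = a·x + b·y + c and BH-01 as origin, the differences give:
  (-210)·a + 255·b = +0.04
  (-45)·a + 230·b = -0.05
Eliminate b (×230 and ×255, subtract): -36825·a = 21.950 → a = ∂h/∂x = -0.0005961
Back-substitute: b = ∂h/∂y = -0.0003340.
Head at (631840, 3584822) = 83.10 + (-0.0005961)·(-260) + (-0.0003340)·(-415) = 83.39 m.
That is higher than the 83.10 m at BH-01, so the point is upgradient.

upgradient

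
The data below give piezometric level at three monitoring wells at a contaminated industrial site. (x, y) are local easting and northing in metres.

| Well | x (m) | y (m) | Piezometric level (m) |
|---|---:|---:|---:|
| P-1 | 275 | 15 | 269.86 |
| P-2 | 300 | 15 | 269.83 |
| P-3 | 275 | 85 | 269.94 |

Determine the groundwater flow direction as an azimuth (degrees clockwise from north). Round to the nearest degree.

Taking P-1 as reference: P-2−P-1 = (25, 0, -0.03); P-3−P-1 = (0, 70, +0.08).
Determinant of the coordinate differences = 25·70 − 0·0 = 1750.
∂h/∂x = [(-0.03)·70 − (+0.08)·0] / 1750 = -0.001200
∂h/∂y = [25·(+0.08) − 0·(-0.03)] / 1750 = +0.001143
Flow direction (−∇h) has components (+0.001200 E, -0.001143 N).
Azimuth = atan2(E, N) = atan2(+0.001200, -0.001143) = 133.6° ≈ 134°.

134°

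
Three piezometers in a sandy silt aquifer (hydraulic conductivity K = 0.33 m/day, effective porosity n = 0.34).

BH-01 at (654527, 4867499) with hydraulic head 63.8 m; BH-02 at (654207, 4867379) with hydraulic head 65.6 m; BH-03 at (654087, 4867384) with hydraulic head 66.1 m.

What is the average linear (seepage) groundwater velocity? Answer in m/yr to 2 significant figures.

2.0 m/yr

Three-point gradient (reference BH-01): Δ to BH-02 = (-320, -120, +1.8), Δ to BH-03 = (-440, -115, +2.3).
∂h/∂x = -0.004313, ∂h/∂y = -0.003500 (det = -16000).
|∇h| = √(-0.004313² + -0.003500²) = 0.005554
Seepage velocity v = K·i/n = 0.33 × 0.005554 / 0.34 = 0.005391 m/day = 1.969 m/yr.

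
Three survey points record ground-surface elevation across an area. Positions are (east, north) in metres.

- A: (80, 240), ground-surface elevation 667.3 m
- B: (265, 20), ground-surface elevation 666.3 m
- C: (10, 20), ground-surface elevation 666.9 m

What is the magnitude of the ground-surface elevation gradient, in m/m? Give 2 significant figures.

With z = a·x + b·y + c and A as origin, the differences give:
  185·a + (-220)·b = -1.0
  (-70)·a + (-220)·b = -0.4
Eliminate b (×(-220) and ×(-220), subtract): -56100·a = 132.00 → a = ∂z/∂x = -0.002353
Back-substitute: b = ∂z/∂y = +0.002567.
|∇f| = √(-0.002353² + 0.002567²) = 0.003482 m/m

0.0035 m/m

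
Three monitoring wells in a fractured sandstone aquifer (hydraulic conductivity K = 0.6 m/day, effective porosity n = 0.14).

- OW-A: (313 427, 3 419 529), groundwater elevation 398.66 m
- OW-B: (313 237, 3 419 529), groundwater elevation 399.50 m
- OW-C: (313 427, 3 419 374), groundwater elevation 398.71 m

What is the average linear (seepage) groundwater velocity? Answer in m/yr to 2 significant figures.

6.9 m/yr

∂h/∂x = (399.50 − 398.66) / (313237 − 313427) = -0.004421
∂h/∂y = (398.71 − 398.66) / (3419374 − 3419529) = -0.0003226
|∇h| = √(-0.004421² + -0.0003226²) = 0.004433
Seepage velocity v = K·i/n = 0.6 × 0.004433 / 0.14 = 0.019 m/day = 6.94 m/yr.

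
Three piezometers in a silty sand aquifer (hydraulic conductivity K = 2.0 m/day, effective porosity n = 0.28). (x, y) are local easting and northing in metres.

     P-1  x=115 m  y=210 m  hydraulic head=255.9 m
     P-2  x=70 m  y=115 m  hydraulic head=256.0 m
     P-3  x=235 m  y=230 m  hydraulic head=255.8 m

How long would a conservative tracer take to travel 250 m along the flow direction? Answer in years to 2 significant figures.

Differences from P-1: to P-2 (Δx, Δy, Δh) = (-45, -95, +0.1); to P-3 = (120, 20, -0.1).
Solve a·Δx + b·Δy = Δh: det = (-45)·20 − 120·(-95) = 10500.
∂h/∂x = [(+0.1)·20 − (-0.1)·(-95)] / 10500 = -0.0007143
∂h/∂y = [(-45)·(-0.1) − 120·(+0.1)] / 10500 = -0.0007143
|∇h| = √(-0.0007143² + -0.0007143²) = 0.00101
Seepage velocity v = K·i/n = 2.0 × 0.00101 / 0.28 = 0.007214 m/day.
t = 250 / 0.007214 = 3.465e+04 days = 94.9 years.

95 years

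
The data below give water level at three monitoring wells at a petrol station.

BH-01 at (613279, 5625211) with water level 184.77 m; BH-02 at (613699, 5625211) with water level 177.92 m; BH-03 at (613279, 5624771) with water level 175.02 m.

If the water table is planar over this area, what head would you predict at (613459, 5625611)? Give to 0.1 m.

∂h/∂x = (177.92 − 184.77) / (613699 − 613279) = -0.01631
∂h/∂y = (175.02 − 184.77) / (5624771 − 5625211) = +0.02216
h(613459, 5625611) = 184.77 + (-0.01631)·(180) + (+0.02216)·(400) = 184.77 -2.936 +8.864 = 190.698 m.

190.7 m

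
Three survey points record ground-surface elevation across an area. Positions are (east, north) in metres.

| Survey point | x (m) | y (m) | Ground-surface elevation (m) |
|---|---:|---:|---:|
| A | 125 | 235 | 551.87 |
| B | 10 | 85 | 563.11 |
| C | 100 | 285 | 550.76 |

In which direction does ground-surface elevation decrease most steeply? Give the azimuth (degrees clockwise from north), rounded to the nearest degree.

044°

With z = a·x + b·y + c and A as origin, the differences give:
  (-115)·a + (-150)·b = +11.24
  (-25)·a + 50·b = -1.11
Eliminate b (×50 and ×(-150), subtract): -9500·a = 395.500 → a = ∂z/∂x = -0.04163
Back-substitute: b = ∂z/∂y = -0.04302.
Steepest decrease is along −∇f: components (+0.04163 E, +0.04302 N).
Azimuth = atan2(+0.04163, +0.04302) = 44.1° ≈ 044°.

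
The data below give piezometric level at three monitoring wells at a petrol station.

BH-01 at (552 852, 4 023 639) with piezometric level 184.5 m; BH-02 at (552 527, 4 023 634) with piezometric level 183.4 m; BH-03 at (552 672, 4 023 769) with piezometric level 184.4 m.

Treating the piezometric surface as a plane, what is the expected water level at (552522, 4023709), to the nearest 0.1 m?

183.7 m

Differences from BH-01: to BH-02 (Δx, Δy, Δh) = (-325, -5, -1.1); to BH-03 = (-180, 130, -0.1).
Solve a·Δx + b·Δy = Δh: det = (-325)·130 − (-180)·(-5) = -43150.
∂h/∂x = [(-1.1)·130 − (-0.1)·(-5)] / -43150 = +0.003326
∂h/∂y = [(-325)·(-0.1) − (-180)·(-1.1)] / -43150 = +0.003835
h(552522, 4023709) = 184.5 + (+0.003326)·(-330) + (+0.003835)·(70) = 184.5 -1.097 +0.268 = 183.671 m.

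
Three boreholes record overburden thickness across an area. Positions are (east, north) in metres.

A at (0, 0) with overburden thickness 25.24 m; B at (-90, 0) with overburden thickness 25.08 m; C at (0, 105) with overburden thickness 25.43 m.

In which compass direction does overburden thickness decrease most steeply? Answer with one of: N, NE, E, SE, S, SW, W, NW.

∂d/∂x = (25.08 − 25.24) / (-90 − 0) = +0.001778
∂d/∂y = (25.43 − 25.24) / (105 − 0) = +0.001810
Steepest decrease is along −∇f = (-0.001778 E, -0.001810 N) → southwest.

SW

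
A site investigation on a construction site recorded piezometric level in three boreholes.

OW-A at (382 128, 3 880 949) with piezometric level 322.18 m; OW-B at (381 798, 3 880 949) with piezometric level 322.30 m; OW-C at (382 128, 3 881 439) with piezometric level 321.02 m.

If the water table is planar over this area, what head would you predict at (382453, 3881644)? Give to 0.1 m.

320.4 m

∂h/∂x = (322.30 − 322.18) / (381798 − 382128) = -0.0003636
∂h/∂y = (321.02 − 322.18) / (3881439 − 3880949) = -0.002367
h(382453, 3881644) = 322.18 + (-0.0003636)·(325) + (-0.002367)·(695) = 322.18 -0.118 -1.645 = 320.417 m.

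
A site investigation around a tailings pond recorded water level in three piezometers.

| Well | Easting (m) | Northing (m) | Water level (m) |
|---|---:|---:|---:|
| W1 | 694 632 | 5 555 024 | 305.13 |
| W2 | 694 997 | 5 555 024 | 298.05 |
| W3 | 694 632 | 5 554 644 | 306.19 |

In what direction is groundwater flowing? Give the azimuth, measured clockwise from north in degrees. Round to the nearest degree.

∂h/∂x = (298.05 − 305.13) / (694997 − 694632) = -0.01940
∂h/∂y = (306.19 − 305.13) / (5554644 − 5555024) = -0.002789
Flow direction (−∇h) has components (+0.01940 E, +0.002789 N).
Azimuth = atan2(E, N) = atan2(+0.01940, +0.002789) = 81.8° ≈ 082°.

082°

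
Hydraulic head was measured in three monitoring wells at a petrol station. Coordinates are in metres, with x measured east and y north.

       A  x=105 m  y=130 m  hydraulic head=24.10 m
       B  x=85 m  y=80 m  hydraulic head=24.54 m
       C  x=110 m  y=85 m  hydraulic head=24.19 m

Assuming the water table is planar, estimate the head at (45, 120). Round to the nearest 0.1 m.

24.9 m

Taking A as reference: B−A = (-20, -50, +0.44); C−A = (5, -45, +0.09).
Determinant of the coordinate differences = (-20)·(-45) − 5·(-50) = 1150.
∂h/∂x = [(+0.44)·(-45) − (+0.09)·(-50)] / 1150 = -0.01330
∂h/∂y = [(-20)·(+0.09) − 5·(+0.44)] / 1150 = -0.003478
h(45, 120) = 24.10 + (-0.01330)·(-60) + (-0.003478)·(-10) = 24.10 +0.798 +0.035 = 24.933 m.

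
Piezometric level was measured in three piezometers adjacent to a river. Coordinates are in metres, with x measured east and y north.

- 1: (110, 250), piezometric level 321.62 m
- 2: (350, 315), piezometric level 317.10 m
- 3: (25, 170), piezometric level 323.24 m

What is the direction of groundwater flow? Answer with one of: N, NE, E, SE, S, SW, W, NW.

Differences from 1: to 2 (Δx, Δy, Δh) = (240, 65, -4.52); to 3 = (-85, -80, +1.62).
Determinant of the coordinate differences = 240·(-80) − (-85)·65 = -13675.
∂h/∂x = [(-4.52)·(-80) − (+1.62)·65] / -13675 = -0.01874
∂h/∂y = [240·(+1.62) − (-85)·(-4.52)] / -13675 = -0.0003364
Flow = −∇h = (+0.01874 east, +0.0003364 north), which points east.

E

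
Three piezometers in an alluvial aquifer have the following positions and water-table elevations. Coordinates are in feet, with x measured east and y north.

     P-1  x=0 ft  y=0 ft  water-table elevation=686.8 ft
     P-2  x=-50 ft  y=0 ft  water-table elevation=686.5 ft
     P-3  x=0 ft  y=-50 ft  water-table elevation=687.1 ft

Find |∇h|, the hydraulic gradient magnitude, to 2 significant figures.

0.0085

∂h/∂x = (686.5 − 686.8) / (-50 − 0) = +0.006000
∂h/∂y = (687.1 − 686.8) / (-50 − 0) = -0.006000
|∇h| = √(0.006000² + -0.006000²) = 0.008485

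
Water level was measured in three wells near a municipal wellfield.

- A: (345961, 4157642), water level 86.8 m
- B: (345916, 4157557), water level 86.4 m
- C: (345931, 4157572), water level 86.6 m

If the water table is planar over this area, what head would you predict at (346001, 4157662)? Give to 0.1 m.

87.4 m

Taking A as reference: B−A = (-45, -85, -0.4); C−A = (-30, -70, -0.2).
Determinant of the coordinate differences = (-45)·(-70) − (-30)·(-85) = 600.
∂h/∂x = [(-0.4)·(-70) − (-0.2)·(-85)] / 600 = +0.01833
∂h/∂y = [(-45)·(-0.2) − (-30)·(-0.4)] / 600 = -0.005000
h(346001, 4157662) = 86.8 + (+0.01833)·(40) + (-0.005000)·(20) = 86.8 +0.733 -0.100 = 87.433 m.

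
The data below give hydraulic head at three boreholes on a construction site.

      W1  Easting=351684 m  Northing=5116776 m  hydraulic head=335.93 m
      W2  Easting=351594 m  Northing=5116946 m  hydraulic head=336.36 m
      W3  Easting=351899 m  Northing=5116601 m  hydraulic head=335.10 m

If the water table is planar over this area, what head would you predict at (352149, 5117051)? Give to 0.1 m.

Taking W1 as reference: W2−W1 = (-90, 170, +0.43); W3−W1 = (215, -175, -0.83).
Solve a·Δx + b·Δy = Δh: det = (-90)·(-175) − 215·170 = -20800.
∂h/∂x = [(+0.43)·(-175) − (-0.83)·170] / -20800 = -0.003166
∂h/∂y = [(-90)·(-0.83) − 215·(+0.43)] / -20800 = +0.0008534
h(352149, 5117051) = 335.93 + (-0.003166)·(465) + (+0.0008534)·(275) = 335.93 -1.472 +0.235 = 334.693 m.

334.7 m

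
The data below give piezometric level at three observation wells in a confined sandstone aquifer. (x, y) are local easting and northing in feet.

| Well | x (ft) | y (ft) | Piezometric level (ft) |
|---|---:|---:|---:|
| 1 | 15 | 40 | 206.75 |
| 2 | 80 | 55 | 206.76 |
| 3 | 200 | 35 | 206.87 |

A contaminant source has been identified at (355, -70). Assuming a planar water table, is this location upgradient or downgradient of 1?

upgradient

Differences from 1: to 2 (Δx, Δy, Δh) = (65, 15, +0.01); to 3 = (185, -5, +0.12).
Solve a·Δx + b·Δy = Δh: det = 65·(-5) − 185·15 = -3100.
∂h/∂x = [(+0.01)·(-5) − (+0.12)·15] / -3100 = +0.0005968
∂h/∂y = [65·(+0.12) − 185·(+0.01)] / -3100 = -0.001919
Head at (355, -70) = 206.75 + (+0.0005968)·(340) + (-0.001919)·(-110) = 207.16 ft.
That is higher than the 206.75 ft at 1, so the point is upgradient.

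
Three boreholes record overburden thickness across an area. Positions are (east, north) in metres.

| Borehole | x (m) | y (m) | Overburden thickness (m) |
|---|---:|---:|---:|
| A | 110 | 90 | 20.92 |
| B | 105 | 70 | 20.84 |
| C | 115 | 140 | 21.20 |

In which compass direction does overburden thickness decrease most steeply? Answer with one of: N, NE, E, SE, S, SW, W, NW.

SE

Taking A as reference: B−A = (-5, -20, -0.08); C−A = (5, 50, +0.28).
Solve a·Δx + b·Δy = Δd: det = (-5)·50 − 5·(-20) = -150.
∂d/∂x = [(-0.08)·50 − (+0.28)·(-20)] / -150 = -0.01067
∂d/∂y = [(-5)·(+0.28) − 5·(-0.08)] / -150 = +0.006667
Steepest decrease is along −∇f = (+0.01067 E, -0.006667 N) → southeast.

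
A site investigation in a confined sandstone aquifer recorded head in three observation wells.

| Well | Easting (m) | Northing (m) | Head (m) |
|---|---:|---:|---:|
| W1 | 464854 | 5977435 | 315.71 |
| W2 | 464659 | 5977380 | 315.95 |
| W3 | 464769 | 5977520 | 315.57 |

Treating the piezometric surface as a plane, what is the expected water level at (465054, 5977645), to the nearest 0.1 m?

Taking W1 as reference: W2−W1 = (-195, -55, +0.24); W3−W1 = (-85, 85, -0.14).
Determinant of the coordinate differences = (-195)·85 − (-85)·(-55) = -21250.
∂h/∂x = [(+0.24)·85 − (-0.14)·(-55)] / -21250 = -0.0005976
∂h/∂y = [(-195)·(-0.14) − (-85)·(+0.24)] / -21250 = -0.002245
h(465054, 5977645) = 315.71 + (-0.0005976)·(200) + (-0.002245)·(210) = 315.71 -0.120 -0.471 = 315.119 m.

315.1 m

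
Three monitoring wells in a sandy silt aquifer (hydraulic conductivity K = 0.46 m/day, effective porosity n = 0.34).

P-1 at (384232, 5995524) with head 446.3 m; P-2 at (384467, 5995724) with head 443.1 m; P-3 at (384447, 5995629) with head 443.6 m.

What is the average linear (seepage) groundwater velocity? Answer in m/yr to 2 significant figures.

With h = a·x + b·y + c and P-1 as origin, the differences give:
  235·a + 200·b = -3.2
  215·a + 105·b = -2.7
Eliminate b (×105 and ×200, subtract): -18325·a = 204.00 → a = ∂h/∂x = -0.01113
Back-substitute: b = ∂h/∂y = -0.002920.
|∇h| = √(-0.01113² + -0.002920²) = 0.01151
Seepage velocity v = K·i/n = 0.46 × 0.01151 / 0.34 = 0.01557 m/day = 5.687 m/yr.

5.7 m/yr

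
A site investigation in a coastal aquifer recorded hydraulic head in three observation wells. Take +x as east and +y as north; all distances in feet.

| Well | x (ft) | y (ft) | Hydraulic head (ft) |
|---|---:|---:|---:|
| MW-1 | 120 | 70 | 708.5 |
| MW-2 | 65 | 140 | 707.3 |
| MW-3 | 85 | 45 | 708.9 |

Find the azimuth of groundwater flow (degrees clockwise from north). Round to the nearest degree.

358°

Differences from MW-1: to MW-2 (Δx, Δy, Δh) = (-55, 70, -1.2); to MW-3 = (-35, -25, +0.4).
Determinant of the coordinate differences = (-55)·(-25) − (-35)·70 = 3825.
∂h/∂x = [(-1.2)·(-25) − (+0.4)·70] / 3825 = +0.0005229
∂h/∂y = [(-55)·(+0.4) − (-35)·(-1.2)] / 3825 = -0.01673
Flow direction (−∇h) has components (-0.0005229 E, +0.01673 N).
Azimuth = atan2(E, N) = atan2(-0.0005229, +0.01673) = 358.2° ≈ 358°.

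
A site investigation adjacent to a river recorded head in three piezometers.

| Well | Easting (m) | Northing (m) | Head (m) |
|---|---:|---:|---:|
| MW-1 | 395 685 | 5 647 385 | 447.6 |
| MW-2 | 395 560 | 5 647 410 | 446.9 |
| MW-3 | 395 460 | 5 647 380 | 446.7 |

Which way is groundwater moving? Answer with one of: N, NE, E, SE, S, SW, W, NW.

NW

With h = a·x + b·y + c and MW-1 as origin, the differences give:
  (-125)·a + 25·b = -0.7
  (-225)·a + (-5)·b = -0.9
Eliminate b (×(-5) and ×25, subtract): 6250·a = 26.00 → a = ∂h/∂x = +0.004160
Back-substitute: b = ∂h/∂y = -0.007200.
Flow = −∇h = (-0.004160 east, +0.007200 north), which points northwest.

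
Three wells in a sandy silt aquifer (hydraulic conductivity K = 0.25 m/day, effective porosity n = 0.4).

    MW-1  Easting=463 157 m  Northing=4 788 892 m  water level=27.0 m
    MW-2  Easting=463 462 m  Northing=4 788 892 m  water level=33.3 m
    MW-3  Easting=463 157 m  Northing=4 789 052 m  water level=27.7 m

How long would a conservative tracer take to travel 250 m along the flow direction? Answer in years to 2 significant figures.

∂h/∂x = (33.3 − 27.0) / (463462 − 463157) = +0.02066
∂h/∂y = (27.7 − 27.0) / (4789052 − 4788892) = +0.004375
|∇h| = √(0.02066² + 0.004375²) = 0.02112
Seepage velocity v = K·i/n = 0.25 × 0.02112 / 0.4 = 0.0132 m/day.
t = 250 / 0.0132 = 1.894e+04 days = 51.9 years.

52 years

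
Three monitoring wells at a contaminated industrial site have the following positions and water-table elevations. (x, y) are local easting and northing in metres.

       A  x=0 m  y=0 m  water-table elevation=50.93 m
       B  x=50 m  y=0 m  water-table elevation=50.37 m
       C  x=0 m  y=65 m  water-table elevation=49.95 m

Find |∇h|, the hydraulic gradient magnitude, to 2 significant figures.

0.019

∂h/∂x = (50.37 − 50.93) / (50 − 0) = -0.01120
∂h/∂y = (49.95 − 50.93) / (65 − 0) = -0.01508
|∇h| = √(-0.01120² + -0.01508²) = 0.01878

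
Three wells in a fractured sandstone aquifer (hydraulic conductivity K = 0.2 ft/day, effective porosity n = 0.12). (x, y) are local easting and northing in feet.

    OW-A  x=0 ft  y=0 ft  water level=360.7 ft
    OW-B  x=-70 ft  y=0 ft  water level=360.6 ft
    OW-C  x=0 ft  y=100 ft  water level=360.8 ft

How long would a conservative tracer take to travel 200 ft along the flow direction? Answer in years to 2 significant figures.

∂h/∂x = (360.6 − 360.7) / (-70 − 0) = +0.001429
∂h/∂y = (360.8 − 360.7) / (100 − 0) = +0.001000
|∇h| = √(0.001429² + 0.001000²) = 0.001744
Seepage velocity v = K·i/n = 0.2 × 0.001744 / 0.12 = 0.002907 ft/day.
t = 200 / 0.002907 = 6.88e+04 days = 188 years.

190 years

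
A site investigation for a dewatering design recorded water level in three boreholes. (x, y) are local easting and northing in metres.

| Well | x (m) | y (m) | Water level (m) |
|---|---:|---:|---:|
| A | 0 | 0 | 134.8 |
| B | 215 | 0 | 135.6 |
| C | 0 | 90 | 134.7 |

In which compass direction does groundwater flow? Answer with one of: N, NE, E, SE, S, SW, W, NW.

W

∂h/∂x = (135.6 − 134.8) / (215 − 0) = +0.003721
∂h/∂y = (134.7 − 134.8) / (90 − 0) = -0.001111
Flow = −∇h = (-0.003721 east, +0.001111 north), which points west.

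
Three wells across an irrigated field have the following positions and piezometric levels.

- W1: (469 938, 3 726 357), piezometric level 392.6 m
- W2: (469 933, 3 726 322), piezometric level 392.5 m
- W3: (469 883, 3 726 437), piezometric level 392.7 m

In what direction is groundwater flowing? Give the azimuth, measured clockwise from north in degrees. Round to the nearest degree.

Three-point gradient (reference W1): Δ to W2 = (-5, -35, -0.1), Δ to W3 = (-55, 80, +0.1).
∂h/∂x = +0.001935, ∂h/∂y = +0.002581 (det = -2325).
Flow direction (−∇h) has components (-0.001935 E, -0.002581 N).
Azimuth = atan2(E, N) = atan2(-0.001935, -0.002581) = 216.9° ≈ 217°.

217°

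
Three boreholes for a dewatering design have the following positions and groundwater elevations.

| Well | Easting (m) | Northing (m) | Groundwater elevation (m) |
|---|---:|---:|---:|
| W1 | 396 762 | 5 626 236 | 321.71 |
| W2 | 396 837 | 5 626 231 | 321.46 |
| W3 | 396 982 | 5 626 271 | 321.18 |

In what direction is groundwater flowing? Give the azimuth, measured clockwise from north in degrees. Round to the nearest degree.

Differences from W1: to W2 (Δx, Δy, Δh) = (75, -5, -0.25); to W3 = (220, 35, -0.53).
Determinant of the coordinate differences = 75·35 − 220·(-5) = 3725.
∂h/∂x = [(-0.25)·35 − (-0.53)·(-5)] / 3725 = -0.003060
∂h/∂y = [75·(-0.53) − 220·(-0.25)] / 3725 = +0.004094
Flow direction (−∇h) has components (+0.003060 E, -0.004094 N).
Azimuth = atan2(E, N) = atan2(+0.003060, -0.004094) = 143.2° ≈ 143°.

143°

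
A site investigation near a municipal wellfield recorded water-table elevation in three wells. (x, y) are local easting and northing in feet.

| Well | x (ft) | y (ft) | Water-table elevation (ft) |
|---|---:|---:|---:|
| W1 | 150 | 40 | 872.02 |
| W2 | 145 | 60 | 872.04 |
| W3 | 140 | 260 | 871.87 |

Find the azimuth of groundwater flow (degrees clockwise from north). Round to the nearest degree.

Taking W1 as reference: W2−W1 = (-5, 20, +0.02); W3−W1 = (-10, 220, -0.15).
Solve a·Δx + b·Δy = Δh: det = (-5)·220 − (-10)·20 = -900.
∂h/∂x = [(+0.02)·220 − (-0.15)·20] / -900 = -0.008222
∂h/∂y = [(-5)·(-0.15) − (-10)·(+0.02)] / -900 = -0.001056
Flow direction (−∇h) has components (+0.008222 E, +0.001056 N).
Azimuth = atan2(E, N) = atan2(+0.008222, +0.001056) = 82.7° ≈ 083°.

083°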